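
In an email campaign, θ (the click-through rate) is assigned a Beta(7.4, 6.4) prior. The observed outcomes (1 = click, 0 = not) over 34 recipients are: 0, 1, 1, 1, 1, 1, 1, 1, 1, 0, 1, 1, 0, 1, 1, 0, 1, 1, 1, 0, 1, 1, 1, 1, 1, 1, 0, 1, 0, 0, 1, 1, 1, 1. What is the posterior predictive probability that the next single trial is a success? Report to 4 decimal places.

The Beta prior is conjugate to a Binomial/Bernoulli likelihood; the update adds successes to α and failures to β.
Posterior: Beta(α+k, β+n−k) = Beta(7.4+26, 6.4+8) = Beta(33.4, 14.4).
For a single future Bernoulli trial, P(success | data) = α/(α+β) = 0.6987.

0.6987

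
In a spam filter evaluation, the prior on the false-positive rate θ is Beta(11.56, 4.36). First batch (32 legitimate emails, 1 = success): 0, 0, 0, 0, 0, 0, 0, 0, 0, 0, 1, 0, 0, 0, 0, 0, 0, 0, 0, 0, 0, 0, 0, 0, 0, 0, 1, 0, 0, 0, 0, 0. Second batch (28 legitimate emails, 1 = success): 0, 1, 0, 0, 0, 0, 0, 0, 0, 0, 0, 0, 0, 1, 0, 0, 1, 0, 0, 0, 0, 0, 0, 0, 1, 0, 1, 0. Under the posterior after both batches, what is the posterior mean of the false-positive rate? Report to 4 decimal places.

The Beta prior is conjugate to a Binomial/Bernoulli likelihood; the update adds successes to α and failures to β.
After batch 1: Beta(11.56+2, 4.36+30) = Beta(13.56, 34.36).
After batch 2: Beta(13.56+5, 34.36+23) = Beta(18.56, 57.36).
Posterior mean = α/(α+β) = 18.56/75.92 = 0.2445.

0.2445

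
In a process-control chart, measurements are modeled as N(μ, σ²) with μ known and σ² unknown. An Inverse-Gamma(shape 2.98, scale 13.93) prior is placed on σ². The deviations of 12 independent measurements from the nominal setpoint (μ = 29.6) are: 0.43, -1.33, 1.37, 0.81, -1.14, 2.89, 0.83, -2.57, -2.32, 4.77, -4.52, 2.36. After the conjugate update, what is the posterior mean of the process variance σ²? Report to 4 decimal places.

6.4804

With known mean μ and an Inverse-Gamma(α, β) prior on σ², the Normal likelihood is conjugate: posterior is Inv-Gamma(α + n/2, β + Σ(xᵢ−μ)²/2).
Σ(xᵢ−μ)² = (0.43)² + (-1.33)² + (1.37)² + (0.81)² + (-1.14)² + (2.89)² + (0.83)² + (-2.57)² + (-2.32)² + (4.77)² + (-4.52)² + (2.36)² = 75.5676.
Posterior: Inv-Gamma(2.98 + 12/2, 13.93 + 75.5676/2) = Inv-Gamma(8.98, 51.71380).
E[σ²|data] = β/(α−1) = 51.71380/7.98 = 6.4804.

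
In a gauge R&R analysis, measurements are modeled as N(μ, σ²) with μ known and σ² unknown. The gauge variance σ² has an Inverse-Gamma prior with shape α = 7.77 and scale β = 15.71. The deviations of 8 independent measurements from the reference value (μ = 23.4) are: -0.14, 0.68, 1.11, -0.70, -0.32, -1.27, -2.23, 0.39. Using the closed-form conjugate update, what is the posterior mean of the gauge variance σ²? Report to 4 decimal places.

1.8786

With known mean μ and an Inverse-Gamma(α, β) prior on σ², the Normal likelihood is conjugate: posterior is Inv-Gamma(α + n/2, β + Σ(xᵢ−μ)²/2).
Σ(xᵢ−μ)² = (-0.14)² + (0.68)² + (1.11)² + (-0.70)² + (-0.32)² + (-1.27)² + (-2.23)² + (0.39)² = 9.0444.
Posterior: Inv-Gamma(7.77 + 8/2, 15.71 + 9.0444/2) = Inv-Gamma(11.77, 20.23220).
E[σ²|data] = β/(α−1) = 20.23220/10.77 = 1.8786.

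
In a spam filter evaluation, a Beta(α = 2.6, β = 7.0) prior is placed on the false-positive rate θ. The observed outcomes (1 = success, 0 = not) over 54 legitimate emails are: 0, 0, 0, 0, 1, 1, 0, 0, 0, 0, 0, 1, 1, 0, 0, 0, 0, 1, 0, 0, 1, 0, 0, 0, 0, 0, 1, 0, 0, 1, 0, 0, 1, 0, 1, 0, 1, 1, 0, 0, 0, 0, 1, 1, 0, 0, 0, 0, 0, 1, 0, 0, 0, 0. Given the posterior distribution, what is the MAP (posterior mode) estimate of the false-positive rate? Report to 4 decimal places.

0.2695

The Beta prior is conjugate to a Binomial/Bernoulli likelihood; the update adds successes to α and failures to β.
Posterior: Beta(α+k, β+n−k) = Beta(2.6+15, 7.0+39) = Beta(17.6, 46.0).
Mode of Beta(a,b) for a,b>1 is (a−1)/(a+b−2) = 16.6/61.6 = 0.2695.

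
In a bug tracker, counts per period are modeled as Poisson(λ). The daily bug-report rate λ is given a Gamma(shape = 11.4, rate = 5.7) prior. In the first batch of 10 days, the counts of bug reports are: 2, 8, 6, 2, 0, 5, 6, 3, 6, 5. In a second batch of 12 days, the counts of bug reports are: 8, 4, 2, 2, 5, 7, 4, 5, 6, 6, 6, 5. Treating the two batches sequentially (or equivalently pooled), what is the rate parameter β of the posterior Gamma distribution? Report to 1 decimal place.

With a Gamma(shape α, rate β) prior, the Poisson likelihood is conjugate: the posterior is Gamma(α + ΣXᵢ, β + n).
Batch 1: sum of counts S = 43 over n = 10 days.
After batch 1: Gamma(α+S, β+n) = Gamma(11.4+43, 5.7+10) = Gamma(54.4, 15.7).
Batch 2: sum of counts S = 60 over n = 12 days.
After batch 2: Gamma(α+S, β+n) = Gamma(54.4+60, 15.7+12) = Gamma(114.4, 27.7).
Posterior β = 27.7.

27.7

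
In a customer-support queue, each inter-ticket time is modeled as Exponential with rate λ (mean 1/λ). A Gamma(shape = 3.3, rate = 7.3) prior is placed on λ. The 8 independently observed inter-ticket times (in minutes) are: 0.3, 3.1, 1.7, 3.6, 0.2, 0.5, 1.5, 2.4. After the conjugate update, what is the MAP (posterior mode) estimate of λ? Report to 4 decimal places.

0.5000

With a Gamma(shape α, rate β) prior on the exponential rate λ, the posterior after n observations with total T = Σxᵢ is Gamma(α+n, β+T).
Sum of observations T = 13.3 minutes; n = 8.
Posterior: Gamma(3.3+8, 7.3+13.3) = Gamma(11.3, 20.6).
Mode = (α−1)/β = 0.5000.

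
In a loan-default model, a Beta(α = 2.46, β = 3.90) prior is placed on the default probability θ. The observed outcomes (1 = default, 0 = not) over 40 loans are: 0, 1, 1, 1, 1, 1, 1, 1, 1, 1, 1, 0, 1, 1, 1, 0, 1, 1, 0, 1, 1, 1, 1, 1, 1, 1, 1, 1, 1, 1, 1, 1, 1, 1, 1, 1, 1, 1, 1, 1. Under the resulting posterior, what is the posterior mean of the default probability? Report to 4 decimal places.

0.8296

The Beta prior is conjugate to a Binomial/Bernoulli likelihood; the update adds successes to α and failures to β.
Posterior: Beta(α+k, β+n−k) = Beta(2.46+36, 3.90+4) = Beta(38.46, 7.90).
Posterior mean = α/(α+β) = 38.46/46.36 = 0.8296.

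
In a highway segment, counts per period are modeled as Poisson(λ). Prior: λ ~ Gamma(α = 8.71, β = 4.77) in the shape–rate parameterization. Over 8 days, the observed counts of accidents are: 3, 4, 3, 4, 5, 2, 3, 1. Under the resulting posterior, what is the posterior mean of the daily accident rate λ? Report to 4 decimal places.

With a Gamma(shape α, rate β) prior, the Poisson likelihood is conjugate: the posterior is Gamma(α + ΣXᵢ, β + n).
Sum of counts S = 25 over n = 8 days.
Posterior: Gamma(α+S, β+n) = Gamma(8.71+25, 4.77+8) = Gamma(33.71, 12.77).
Posterior mean = α/β = 33.71/12.77 = 2.6398.

2.6398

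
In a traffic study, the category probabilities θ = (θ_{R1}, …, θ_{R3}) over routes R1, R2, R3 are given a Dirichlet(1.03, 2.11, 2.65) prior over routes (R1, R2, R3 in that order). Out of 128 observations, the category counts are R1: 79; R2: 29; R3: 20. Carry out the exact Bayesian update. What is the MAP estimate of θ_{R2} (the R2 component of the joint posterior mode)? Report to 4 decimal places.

0.2302

The Dirichlet prior is conjugate to the Multinomial likelihood: each posterior αⱼ = prior αⱼ + observed count nⱼ.
Posterior concentration: (80.03, 31.11, 22.65), total = 133.79.
Joint mode component: (α_{R2}−1)/(Σα−K) = 30.11/130.79 = 0.2302.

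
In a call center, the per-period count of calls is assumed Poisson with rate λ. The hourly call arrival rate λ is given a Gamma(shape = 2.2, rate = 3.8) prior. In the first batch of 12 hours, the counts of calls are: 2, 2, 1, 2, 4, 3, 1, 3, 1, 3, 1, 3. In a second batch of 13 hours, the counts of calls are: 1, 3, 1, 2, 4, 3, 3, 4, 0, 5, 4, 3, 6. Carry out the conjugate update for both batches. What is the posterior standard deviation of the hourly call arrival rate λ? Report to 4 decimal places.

With a Gamma(shape α, rate β) prior, the Poisson likelihood is conjugate: the posterior is Gamma(α + ΣXᵢ, β + n).
Batch 1: sum of counts S = 26 over n = 12 hours.
After batch 1: Gamma(α+S, β+n) = Gamma(2.2+26, 3.8+12) = Gamma(28.2, 15.8).
Batch 2: sum of counts S = 39 over n = 13 hours.
After batch 2: Gamma(α+S, β+n) = Gamma(28.2+39, 15.8+13) = Gamma(67.2, 28.8).
SD = √α/β = √67.2/28.8 = 0.2846.

0.2846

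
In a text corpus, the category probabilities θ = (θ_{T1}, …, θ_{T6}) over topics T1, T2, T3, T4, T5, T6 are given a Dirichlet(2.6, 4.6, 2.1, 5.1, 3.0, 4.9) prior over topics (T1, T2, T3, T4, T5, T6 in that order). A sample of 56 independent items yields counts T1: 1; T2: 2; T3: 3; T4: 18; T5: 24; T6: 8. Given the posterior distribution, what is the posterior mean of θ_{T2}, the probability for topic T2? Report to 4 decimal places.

0.0843

The Dirichlet prior is conjugate to the Multinomial likelihood: each posterior αⱼ = prior αⱼ + observed count nⱼ.
Posterior concentration: (3.6, 6.6, 5.1, 23.1, 27.0, 12.9), total = 78.3.
E[θ_{T2}|data] = α_{T2}/Σα = 6.6/78.3 = 0.0843.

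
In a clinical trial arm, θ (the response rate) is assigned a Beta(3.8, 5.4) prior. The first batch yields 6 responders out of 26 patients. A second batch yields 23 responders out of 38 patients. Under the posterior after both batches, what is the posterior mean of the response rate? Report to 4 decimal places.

The Beta prior is conjugate to a Binomial/Bernoulli likelihood; the update adds successes to α and failures to β.
After batch 1: Beta(3.8+6, 5.4+20) = Beta(9.8, 25.4).
After batch 2: Beta(9.8+23, 25.4+15) = Beta(32.8, 40.4).
Posterior mean = α/(α+β) = 32.8/73.2 = 0.4481.

0.4481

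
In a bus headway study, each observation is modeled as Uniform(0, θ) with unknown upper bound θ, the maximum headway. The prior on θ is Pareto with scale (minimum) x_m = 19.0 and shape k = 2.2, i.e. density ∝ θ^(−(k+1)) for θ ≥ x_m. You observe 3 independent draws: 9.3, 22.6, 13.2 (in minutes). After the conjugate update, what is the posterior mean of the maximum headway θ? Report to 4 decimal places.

A Pareto(scale x_m, shape k) prior on the upper bound θ of Uniform(0, θ) is conjugate: posterior is Pareto(max(x_m, max xᵢ), k + n).
Sample maximum = 22.6; prior scale x_m = 19.0 → posterior scale = max = 22.6.
Posterior shape = 2.2 + 3 = 5.2.
E[θ|data] = k·x_m/(k−1) = 5.2·22.6/4.2 = 27.9810.

27.9810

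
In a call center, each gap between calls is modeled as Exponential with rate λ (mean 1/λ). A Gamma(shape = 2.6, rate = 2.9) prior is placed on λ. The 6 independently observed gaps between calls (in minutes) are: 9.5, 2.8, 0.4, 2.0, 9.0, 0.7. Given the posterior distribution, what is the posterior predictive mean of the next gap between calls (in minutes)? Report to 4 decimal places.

With a Gamma(shape α, rate β) prior on the exponential rate λ, the posterior after n observations with total T = Σxᵢ is Gamma(α+n, β+T).
Sum of observations T = 24.4 minutes; n = 6.
Posterior: Gamma(2.6+6, 2.9+24.4) = Gamma(8.6, 27.3).
The predictive distribution for the next observation is Lomax; its mean is β/(α−1) = 27.3/7.6 = 3.5921.

3.5921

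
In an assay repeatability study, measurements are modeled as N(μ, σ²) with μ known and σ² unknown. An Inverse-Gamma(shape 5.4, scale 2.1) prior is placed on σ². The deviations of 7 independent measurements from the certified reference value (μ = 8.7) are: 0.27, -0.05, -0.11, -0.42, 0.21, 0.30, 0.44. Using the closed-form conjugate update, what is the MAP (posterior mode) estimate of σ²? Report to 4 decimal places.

With known mean μ and an Inverse-Gamma(α, β) prior on σ², the Normal likelihood is conjugate: posterior is Inv-Gamma(α + n/2, β + Σ(xᵢ−μ)²/2).
Σ(xᵢ−μ)² = (0.27)² + (-0.05)² + (-0.11)² + (-0.42)² + (0.21)² + (0.30)² + (0.44)² = 0.5916.
Posterior: Inv-Gamma(5.4 + 7/2, 2.1 + 0.5916/2) = Inv-Gamma(8.90, 2.39580).
Mode = β/(α+1) = 2.39580/9.90 = 0.2420.

0.2420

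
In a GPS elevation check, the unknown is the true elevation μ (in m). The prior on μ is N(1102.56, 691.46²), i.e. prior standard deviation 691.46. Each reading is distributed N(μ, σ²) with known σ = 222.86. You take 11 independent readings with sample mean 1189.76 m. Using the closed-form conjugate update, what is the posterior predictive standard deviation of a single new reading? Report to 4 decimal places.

For Normal data with known variance σ², a Normal(μ₀, σ₀²) prior on μ is conjugate. Posterior precision = 1/σ₀² + n/σ²; posterior mean is the precision-weighted average of μ₀ and x̄.
σ₀² = 691.46² = 478116.9316, σ² = 222.86² = 49666.5796; σ² + n·σ₀² = 49666.5796 + 11·478116.9316 = 5308952.8272.
Posterior precision = 1/σ₀² + n/σ² = 1/478116.9316 + 11/49666.5796 = (σ² + n·σ₀²)/(σ₀²σ²) = 5308952.8272/(478116.9316·49666.5796); posterior variance σₙ² = σ₀²σ²/(σ² + n·σ₀²) = 478116.9316·49666.5796/5308952.8272 = 4472.903304.
Predictive variance for one new observation = σₙ² + σ² = 478116.9316·49666.5796/5308952.8272 + 49666.5796 = σ²·(σ₀² + 5308952.8272)/5308952.8272 = 49666.5796·5787069.7588/5308952.8272 = 54139.482904; SD = √(49666.5796·5787069.7588/5308952.8272) = 232.6789.

232.6789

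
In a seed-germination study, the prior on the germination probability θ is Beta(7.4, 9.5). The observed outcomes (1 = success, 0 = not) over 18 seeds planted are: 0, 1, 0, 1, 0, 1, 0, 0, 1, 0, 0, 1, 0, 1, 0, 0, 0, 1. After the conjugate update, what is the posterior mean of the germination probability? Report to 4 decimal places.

0.4126

The Beta prior is conjugate to a Binomial/Bernoulli likelihood; the update adds successes to α and failures to β.
Posterior: Beta(α+k, β+n−k) = Beta(7.4+7, 9.5+11) = Beta(14.4, 20.5).
Posterior mean = α/(α+β) = 14.4/34.9 = 0.4126.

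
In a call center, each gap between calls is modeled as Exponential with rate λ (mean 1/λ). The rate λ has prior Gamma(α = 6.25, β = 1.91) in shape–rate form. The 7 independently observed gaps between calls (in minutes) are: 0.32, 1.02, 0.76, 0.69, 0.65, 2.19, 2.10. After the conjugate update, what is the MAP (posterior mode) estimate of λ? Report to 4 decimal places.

With a Gamma(shape α, rate β) prior on the exponential rate λ, the posterior after n observations with total T = Σxᵢ is Gamma(α+n, β+T).
Sum of observations T = 7.73 minutes; n = 7.
Posterior: Gamma(6.25+7, 1.91+7.73) = Gamma(13.25, 9.64).
Mode = (α−1)/β = 1.2707.

1.2707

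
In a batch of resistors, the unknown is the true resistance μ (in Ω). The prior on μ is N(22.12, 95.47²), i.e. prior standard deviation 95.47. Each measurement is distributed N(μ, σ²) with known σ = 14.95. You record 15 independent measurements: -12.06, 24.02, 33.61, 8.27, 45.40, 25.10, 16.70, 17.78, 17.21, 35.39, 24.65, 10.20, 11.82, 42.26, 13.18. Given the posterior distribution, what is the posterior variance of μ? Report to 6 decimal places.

For Normal data with known variance σ², a Normal(μ₀, σ₀²) prior on μ is conjugate. Posterior precision = 1/σ₀² + n/σ²; posterior mean is the precision-weighted average of μ₀ and x̄.
σ₀² = 95.47² = 9114.5209, σ² = 14.95² = 223.5025; σ² + n·σ₀² = 223.5025 + 15·9114.5209 = 136941.316.
Posterior precision = 1/σ₀² + n/σ² = 1/9114.5209 + 15/223.5025 = (σ² + n·σ₀²)/(σ₀²σ²) = 136941.316/(9114.5209·223.5025); posterior variance σₙ² = σ₀²σ²/(σ² + n·σ₀²) = 9114.5209·223.5025/136941.316 = 14.875848.

14.875848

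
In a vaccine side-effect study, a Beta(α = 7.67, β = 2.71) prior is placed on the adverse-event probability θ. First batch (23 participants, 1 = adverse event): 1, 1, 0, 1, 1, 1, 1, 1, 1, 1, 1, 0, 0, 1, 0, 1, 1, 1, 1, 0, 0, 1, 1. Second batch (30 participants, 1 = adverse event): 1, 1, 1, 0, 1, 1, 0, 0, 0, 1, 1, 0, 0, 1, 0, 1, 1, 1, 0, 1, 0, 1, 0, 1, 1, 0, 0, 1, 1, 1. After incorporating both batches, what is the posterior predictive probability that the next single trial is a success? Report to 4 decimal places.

0.6732

The Beta prior is conjugate to a Binomial/Bernoulli likelihood; the update adds successes to α and failures to β.
After batch 1: Beta(7.67+17, 2.71+6) = Beta(24.67, 8.71).
After batch 2: Beta(24.67+18, 8.71+12) = Beta(42.67, 20.71).
For a single future Bernoulli trial, P(success | data) = α/(α+β) = 0.6732.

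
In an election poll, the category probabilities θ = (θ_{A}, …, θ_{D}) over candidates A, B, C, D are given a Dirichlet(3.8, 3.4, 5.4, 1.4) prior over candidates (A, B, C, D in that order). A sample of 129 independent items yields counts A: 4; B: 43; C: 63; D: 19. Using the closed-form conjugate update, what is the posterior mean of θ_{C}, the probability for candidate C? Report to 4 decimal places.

The Dirichlet prior is conjugate to the Multinomial likelihood: each posterior αⱼ = prior αⱼ + observed count nⱼ.
Posterior concentration: (7.8, 46.4, 68.4, 20.4), total = 143.0.
E[θ_{C}|data] = α_{C}/Σα = 68.4/143.0 = 0.4783.

0.4783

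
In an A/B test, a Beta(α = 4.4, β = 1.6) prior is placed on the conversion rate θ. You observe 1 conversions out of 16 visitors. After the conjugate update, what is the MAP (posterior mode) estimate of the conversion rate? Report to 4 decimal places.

The Beta prior is conjugate to a Binomial/Bernoulli likelihood; the update adds successes to α and failures to β.
Posterior: Beta(α+k, β+n−k) = Beta(4.4+1, 1.6+15) = Beta(5.4, 16.6).
Mode of Beta(a,b) for a,b>1 is (a−1)/(a+b−2) = 4.4/20.0 = 0.2200.

0.2200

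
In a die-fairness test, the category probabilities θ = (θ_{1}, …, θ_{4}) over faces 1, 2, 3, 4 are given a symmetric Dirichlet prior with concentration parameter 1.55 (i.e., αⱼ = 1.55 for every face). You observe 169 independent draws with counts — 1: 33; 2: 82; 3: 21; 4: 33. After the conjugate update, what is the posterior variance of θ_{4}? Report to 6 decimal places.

The Dirichlet prior is conjugate to the Multinomial likelihood: each posterior αⱼ = prior αⱼ + observed count nⱼ.
Posterior concentration: (34.55, 83.55, 22.55, 34.55), total = 175.20.
Var[θ_j] = α_j(Σα−α_j)/((Σα)²(Σα+1)) = 34.55·140.65/(175.20²·176.20) = 0.000898.

0.000898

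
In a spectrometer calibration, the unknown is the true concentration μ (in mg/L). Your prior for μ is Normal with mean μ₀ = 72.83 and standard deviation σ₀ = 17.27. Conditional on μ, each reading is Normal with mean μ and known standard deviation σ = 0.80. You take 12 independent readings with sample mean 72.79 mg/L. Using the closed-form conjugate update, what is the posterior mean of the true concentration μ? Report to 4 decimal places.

For Normal data with known variance σ², a Normal(μ₀, σ₀²) prior on μ is conjugate. Posterior precision = 1/σ₀² + n/σ²; posterior mean is the precision-weighted average of μ₀ and x̄.
n·x̄ = 12·72.79 = 873.48.
σ₀² = 17.27² = 298.2529, σ² = 0.80² = 0.64; σ² + n·σ₀² = 0.64 + 12·298.2529 = 3579.6748.
Posterior mean = (μ₀/σ₀² + n·x̄/σ²)/(1/σ₀² + n/σ²) = (σ²·μ₀ + σ₀²·n·x̄)/(σ² + n·σ₀²) = (0.64·72.83 + 298.2529·873.48)/3579.6748 = 260564.554292/3579.6748 = 72.7900.

72.7900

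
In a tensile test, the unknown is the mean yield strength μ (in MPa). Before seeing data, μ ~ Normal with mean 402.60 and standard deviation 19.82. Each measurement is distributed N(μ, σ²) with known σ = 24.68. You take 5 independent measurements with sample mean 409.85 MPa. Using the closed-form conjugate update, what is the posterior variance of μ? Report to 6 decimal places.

92.985065

For Normal data with known variance σ², a Normal(μ₀, σ₀²) prior on μ is conjugate. Posterior precision = 1/σ₀² + n/σ²; posterior mean is the precision-weighted average of μ₀ and x̄.
σ₀² = 19.82² = 392.8324, σ² = 24.68² = 609.1024; σ² + n·σ₀² = 609.1024 + 5·392.8324 = 2573.2644.
Posterior precision = 1/σ₀² + n/σ² = 1/392.8324 + 5/609.1024 = (σ² + n·σ₀²)/(σ₀²σ²) = 2573.2644/(392.8324·609.1024); posterior variance σₙ² = σ₀²σ²/(σ² + n·σ₀²) = 392.8324·609.1024/2573.2644 = 92.985065.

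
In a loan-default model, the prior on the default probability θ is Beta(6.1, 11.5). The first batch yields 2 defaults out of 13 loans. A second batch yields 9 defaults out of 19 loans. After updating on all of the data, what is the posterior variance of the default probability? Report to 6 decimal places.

0.004464

The Beta prior is conjugate to a Binomial/Bernoulli likelihood; the update adds successes to α and failures to β.
After batch 1: Beta(6.1+2, 11.5+11) = Beta(8.1, 22.5).
After batch 2: Beta(8.1+9, 22.5+10) = Beta(17.1, 32.5).
Var = αβ/((α+β)²(α+β+1)) = 17.1·32.5/(49.6²·50.6) = 0.004464.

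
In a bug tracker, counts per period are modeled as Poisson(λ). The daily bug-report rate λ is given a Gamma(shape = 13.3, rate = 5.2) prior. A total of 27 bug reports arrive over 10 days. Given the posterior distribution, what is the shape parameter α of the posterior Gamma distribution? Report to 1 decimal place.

40.3

With a Gamma(shape α, rate β) prior, the Poisson likelihood is conjugate: the posterior is Gamma(α + ΣXᵢ, β + n).
Posterior: Gamma(α+S, β+n) = Gamma(13.3+27, 5.2+10) = Gamma(40.3, 15.2).
Posterior α = 40.3.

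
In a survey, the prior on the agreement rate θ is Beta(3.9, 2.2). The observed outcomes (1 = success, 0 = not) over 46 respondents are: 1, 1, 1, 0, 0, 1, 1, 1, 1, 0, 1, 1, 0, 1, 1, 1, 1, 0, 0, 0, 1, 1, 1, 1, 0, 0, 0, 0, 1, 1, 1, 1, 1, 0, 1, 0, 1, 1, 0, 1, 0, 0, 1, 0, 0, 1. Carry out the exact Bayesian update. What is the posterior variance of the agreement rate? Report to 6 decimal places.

The Beta prior is conjugate to a Binomial/Bernoulli likelihood; the update adds successes to α and failures to β.
Posterior: Beta(α+k, β+n−k) = Beta(3.9+28, 2.2+18) = Beta(31.9, 20.2).
Var = αβ/((α+β)²(α+β+1)) = 31.9·20.2/(52.1²·53.1) = 0.004471.

0.004471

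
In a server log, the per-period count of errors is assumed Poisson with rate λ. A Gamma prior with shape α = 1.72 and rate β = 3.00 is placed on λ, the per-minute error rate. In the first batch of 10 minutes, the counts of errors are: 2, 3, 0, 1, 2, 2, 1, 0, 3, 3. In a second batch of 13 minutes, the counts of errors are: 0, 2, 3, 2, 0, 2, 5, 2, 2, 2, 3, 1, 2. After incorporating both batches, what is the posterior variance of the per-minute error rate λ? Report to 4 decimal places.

0.0662

With a Gamma(shape α, rate β) prior, the Poisson likelihood is conjugate: the posterior is Gamma(α + ΣXᵢ, β + n).
Batch 1: sum of counts S = 17 over n = 10 minutes.
After batch 1: Gamma(α+S, β+n) = Gamma(1.72+17, 3.00+10) = Gamma(18.72, 13.00).
Batch 2: sum of counts S = 26 over n = 13 minutes.
After batch 2: Gamma(α+S, β+n) = Gamma(18.72+26, 13.00+13) = Gamma(44.72, 26.00).
Var = α/β² = 44.72/26.00² = 0.0662.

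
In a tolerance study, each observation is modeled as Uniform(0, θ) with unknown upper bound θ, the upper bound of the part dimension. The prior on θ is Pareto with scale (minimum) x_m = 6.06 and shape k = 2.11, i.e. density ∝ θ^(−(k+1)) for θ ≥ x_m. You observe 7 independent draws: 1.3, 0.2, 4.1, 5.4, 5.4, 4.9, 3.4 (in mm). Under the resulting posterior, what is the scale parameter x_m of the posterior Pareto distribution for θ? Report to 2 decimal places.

6.06

A Pareto(scale x_m, shape k) prior on the upper bound θ of Uniform(0, θ) is conjugate: posterior is Pareto(max(x_m, max xᵢ), k + n).
Sample maximum = 5.4; prior scale x_m = 6.06 → posterior scale = max = 6.06.
Posterior shape = 2.11 + 7 = 9.11.
Posterior scale x_m = 6.06.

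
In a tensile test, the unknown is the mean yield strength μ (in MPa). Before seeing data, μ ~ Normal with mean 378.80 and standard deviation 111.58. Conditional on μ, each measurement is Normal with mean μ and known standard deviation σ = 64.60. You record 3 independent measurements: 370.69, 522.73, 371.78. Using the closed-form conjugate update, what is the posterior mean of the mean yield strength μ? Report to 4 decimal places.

417.4185

For Normal data with known variance σ², a Normal(μ₀, σ₀²) prior on μ is conjugate. Posterior precision = 1/σ₀² + n/σ²; posterior mean is the precision-weighted average of μ₀ and x̄.
Σxᵢ = 370.69 + 522.73 + 371.78 = 1265.2, so n·x̄ = 1265.2.
σ₀² = 111.58² = 12450.0964, σ² = 64.60² = 4173.16; σ² + n·σ₀² = 4173.16 + 3·12450.0964 = 41523.4492.
Posterior mean = (μ₀/σ₀² + n·x̄/σ²)/(1/σ₀² + n/σ²) = (σ²·μ₀ + σ₀²·n·x̄)/(σ² + n·σ₀²) = (4173.16·378.80 + 12450.0964·1265.2)/41523.4492 = 17332654.97328/41523.4492 = 417.4185.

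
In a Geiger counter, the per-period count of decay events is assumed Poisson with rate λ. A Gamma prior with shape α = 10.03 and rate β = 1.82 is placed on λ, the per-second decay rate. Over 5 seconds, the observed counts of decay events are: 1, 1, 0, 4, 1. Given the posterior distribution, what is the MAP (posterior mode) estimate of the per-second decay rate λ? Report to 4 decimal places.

2.3504

With a Gamma(shape α, rate β) prior, the Poisson likelihood is conjugate: the posterior is Gamma(α + ΣXᵢ, β + n).
Sum of counts S = 7 over n = 5 seconds.
Posterior: Gamma(α+S, β+n) = Gamma(10.03+7, 1.82+5) = Gamma(17.03, 6.82).
Mode of Gamma(α,β) for α≥1 is (α−1)/β = 16.03/6.82 = 2.3504.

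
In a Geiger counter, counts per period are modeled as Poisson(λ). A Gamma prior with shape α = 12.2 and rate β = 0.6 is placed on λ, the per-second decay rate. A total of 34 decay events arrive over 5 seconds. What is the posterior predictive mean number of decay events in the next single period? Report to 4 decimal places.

With a Gamma(shape α, rate β) prior, the Poisson likelihood is conjugate: the posterior is Gamma(α + ΣXᵢ, β + n).
Posterior: Gamma(α+S, β+n) = Gamma(12.2+34, 0.6+5) = Gamma(46.2, 5.6).
The predictive distribution for one future period is NegBinom with mean α/β = 8.2500.

8.2500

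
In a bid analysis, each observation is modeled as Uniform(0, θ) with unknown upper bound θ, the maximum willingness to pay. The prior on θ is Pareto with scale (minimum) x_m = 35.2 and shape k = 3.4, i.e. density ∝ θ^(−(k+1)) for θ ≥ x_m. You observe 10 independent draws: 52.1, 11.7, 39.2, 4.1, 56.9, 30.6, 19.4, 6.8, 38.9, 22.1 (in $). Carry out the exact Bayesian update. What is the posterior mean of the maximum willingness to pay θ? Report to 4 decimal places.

A Pareto(scale x_m, shape k) prior on the upper bound θ of Uniform(0, θ) is conjugate: posterior is Pareto(max(x_m, max xᵢ), k + n).
Sample maximum = 56.9; prior scale x_m = 35.2 → posterior scale = max = 56.9.
Posterior shape = 3.4 + 10 = 13.4.
E[θ|data] = k·x_m/(k−1) = 13.4·56.9/12.4 = 61.4887.

61.4887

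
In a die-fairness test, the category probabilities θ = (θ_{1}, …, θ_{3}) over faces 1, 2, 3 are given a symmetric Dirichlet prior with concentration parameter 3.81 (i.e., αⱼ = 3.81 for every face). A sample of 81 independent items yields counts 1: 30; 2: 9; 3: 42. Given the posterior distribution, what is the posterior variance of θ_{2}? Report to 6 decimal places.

0.001278

The Dirichlet prior is conjugate to the Multinomial likelihood: each posterior αⱼ = prior αⱼ + observed count nⱼ.
Posterior concentration: (33.81, 12.81, 45.81), total = 92.43.
Var[θ_j] = α_j(Σα−α_j)/((Σα)²(Σα+1)) = 12.81·79.62/(92.43²·93.43) = 0.001278.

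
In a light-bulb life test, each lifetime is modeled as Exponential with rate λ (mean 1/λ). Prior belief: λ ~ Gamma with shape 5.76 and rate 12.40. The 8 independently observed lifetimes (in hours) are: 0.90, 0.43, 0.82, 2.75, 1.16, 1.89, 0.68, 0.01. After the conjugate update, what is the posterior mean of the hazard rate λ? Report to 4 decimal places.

0.6540

With a Gamma(shape α, rate β) prior on the exponential rate λ, the posterior after n observations with total T = Σxᵢ is Gamma(α+n, β+T).
Sum of observations T = 8.64 hours; n = 8.
Posterior: Gamma(5.76+8, 12.40+8.64) = Gamma(13.76, 21.04).
Posterior mean of λ = α/β = 13.76/21.04 = 0.6540.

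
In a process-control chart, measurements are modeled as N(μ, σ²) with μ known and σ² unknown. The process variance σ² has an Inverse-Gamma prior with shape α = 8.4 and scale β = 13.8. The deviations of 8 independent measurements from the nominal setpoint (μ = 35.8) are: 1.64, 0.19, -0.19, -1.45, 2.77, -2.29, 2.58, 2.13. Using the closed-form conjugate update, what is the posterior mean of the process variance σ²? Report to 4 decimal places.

2.4813

With known mean μ and an Inverse-Gamma(α, β) prior on σ², the Normal likelihood is conjugate: posterior is Inv-Gamma(α + n/2, β + Σ(xᵢ−μ)²/2).
Σ(xᵢ−μ)² = (1.64)² + (0.19)² + (-0.19)² + (-1.45)² + (2.77)² + (-2.29)² + (2.58)² + (2.13)² = 28.9746.
Posterior: Inv-Gamma(8.4 + 8/2, 13.8 + 28.9746/2) = Inv-Gamma(12.40, 28.28730).
E[σ²|data] = β/(α−1) = 28.28730/11.40 = 2.4813.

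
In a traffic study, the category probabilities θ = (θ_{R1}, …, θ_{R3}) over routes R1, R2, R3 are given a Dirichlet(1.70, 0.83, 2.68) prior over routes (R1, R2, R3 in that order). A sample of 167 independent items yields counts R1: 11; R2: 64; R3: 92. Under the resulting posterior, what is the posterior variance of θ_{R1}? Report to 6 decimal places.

The Dirichlet prior is conjugate to the Multinomial likelihood: each posterior αⱼ = prior αⱼ + observed count nⱼ.
Posterior concentration: (12.70, 64.83, 94.68), total = 172.21.
Var[θ_j] = α_j(Σα−α_j)/((Σα)²(Σα+1)) = 12.70·159.51/(172.21²·173.21) = 0.000394.

0.000394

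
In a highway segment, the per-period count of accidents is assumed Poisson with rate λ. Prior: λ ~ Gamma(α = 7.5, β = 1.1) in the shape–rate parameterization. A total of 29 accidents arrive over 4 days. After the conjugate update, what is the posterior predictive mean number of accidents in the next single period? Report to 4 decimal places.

7.1569

With a Gamma(shape α, rate β) prior, the Poisson likelihood is conjugate: the posterior is Gamma(α + ΣXᵢ, β + n).
Posterior: Gamma(α+S, β+n) = Gamma(7.5+29, 1.1+4) = Gamma(36.5, 5.1).
The predictive distribution for one future period is NegBinom with mean α/β = 7.1569.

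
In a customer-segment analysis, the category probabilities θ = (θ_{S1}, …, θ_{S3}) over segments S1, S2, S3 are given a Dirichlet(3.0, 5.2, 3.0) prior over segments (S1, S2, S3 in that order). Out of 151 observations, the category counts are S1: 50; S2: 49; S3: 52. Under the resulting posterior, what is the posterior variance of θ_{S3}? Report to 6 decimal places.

The Dirichlet prior is conjugate to the Multinomial likelihood: each posterior αⱼ = prior αⱼ + observed count nⱼ.
Posterior concentration: (53.0, 54.2, 55.0), total = 162.2.
Var[θ_j] = α_j(Σα−α_j)/((Σα)²(Σα+1)) = 55.0·107.2/(162.2²·163.2) = 0.001373.

0.001373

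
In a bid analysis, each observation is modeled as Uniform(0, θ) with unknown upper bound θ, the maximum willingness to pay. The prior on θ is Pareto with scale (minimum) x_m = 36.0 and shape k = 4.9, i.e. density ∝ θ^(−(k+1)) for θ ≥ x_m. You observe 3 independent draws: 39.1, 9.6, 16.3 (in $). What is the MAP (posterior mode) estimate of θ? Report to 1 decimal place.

A Pareto(scale x_m, shape k) prior on the upper bound θ of Uniform(0, θ) is conjugate: posterior is Pareto(max(x_m, max xᵢ), k + n).
Sample maximum = 39.1; prior scale x_m = 36.0 → posterior scale = max = 39.1.
Posterior shape = 4.9 + 3 = 7.9.
The Pareto density is decreasing on [x_m, ∞), so the mode is x_m = 39.1.

39.1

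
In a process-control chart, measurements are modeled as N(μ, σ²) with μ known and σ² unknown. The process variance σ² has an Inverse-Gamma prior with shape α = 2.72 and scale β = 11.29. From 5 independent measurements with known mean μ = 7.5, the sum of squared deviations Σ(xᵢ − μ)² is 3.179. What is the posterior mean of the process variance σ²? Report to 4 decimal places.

3.0520

With known mean μ and an Inverse-Gamma(α, β) prior on σ², the Normal likelihood is conjugate: posterior is Inv-Gamma(α + n/2, β + Σ(xᵢ−μ)²/2).
Posterior: Inv-Gamma(2.72 + 5/2, 11.29 + 3.179/2) = Inv-Gamma(5.22, 12.8795).
E[σ²|data] = β/(α−1) = 12.8795/4.22 = 3.0520.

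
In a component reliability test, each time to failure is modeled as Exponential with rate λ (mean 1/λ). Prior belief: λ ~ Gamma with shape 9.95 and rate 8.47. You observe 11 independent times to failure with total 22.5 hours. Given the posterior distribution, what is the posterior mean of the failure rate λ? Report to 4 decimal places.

0.6765

With a Gamma(shape α, rate β) prior on the exponential rate λ, the posterior after n observations with total T = Σxᵢ is Gamma(α+n, β+T).
Posterior: Gamma(9.95+11, 8.47+22.5) = Gamma(20.95, 30.97).
Posterior mean of λ = α/β = 20.95/30.97 = 0.6765.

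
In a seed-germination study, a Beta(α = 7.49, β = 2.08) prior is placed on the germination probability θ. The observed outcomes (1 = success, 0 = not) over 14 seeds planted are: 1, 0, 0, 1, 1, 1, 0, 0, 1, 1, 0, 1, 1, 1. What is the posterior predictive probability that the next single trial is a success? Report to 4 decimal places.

0.6996

The Beta prior is conjugate to a Binomial/Bernoulli likelihood; the update adds successes to α and failures to β.
Posterior: Beta(α+k, β+n−k) = Beta(7.49+9, 2.08+5) = Beta(16.49, 7.08).
For a single future Bernoulli trial, P(success | data) = α/(α+β) = 0.6996.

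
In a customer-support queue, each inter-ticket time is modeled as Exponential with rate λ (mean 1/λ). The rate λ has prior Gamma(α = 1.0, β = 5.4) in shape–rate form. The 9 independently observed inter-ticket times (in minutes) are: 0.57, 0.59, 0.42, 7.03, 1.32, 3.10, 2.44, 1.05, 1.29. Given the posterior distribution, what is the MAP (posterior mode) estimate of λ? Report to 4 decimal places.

With a Gamma(shape α, rate β) prior on the exponential rate λ, the posterior after n observations with total T = Σxᵢ is Gamma(α+n, β+T).
Sum of observations T = 17.81 minutes; n = 9.
Posterior: Gamma(1.0+9, 5.4+17.81) = Gamma(10.0, 23.21).
Mode = (α−1)/β = 0.3878.

0.3878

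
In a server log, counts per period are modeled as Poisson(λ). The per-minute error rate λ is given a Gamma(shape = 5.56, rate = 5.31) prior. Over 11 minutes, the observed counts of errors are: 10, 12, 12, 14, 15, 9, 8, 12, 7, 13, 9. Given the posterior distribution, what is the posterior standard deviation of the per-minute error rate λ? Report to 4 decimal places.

With a Gamma(shape α, rate β) prior, the Poisson likelihood is conjugate: the posterior is Gamma(α + ΣXᵢ, β + n).
Sum of counts S = 121 over n = 11 minutes.
Posterior: Gamma(α+S, β+n) = Gamma(5.56+121, 5.31+11) = Gamma(126.56, 16.31).
SD = √α/β = √126.56/16.31 = 0.6898.

0.6898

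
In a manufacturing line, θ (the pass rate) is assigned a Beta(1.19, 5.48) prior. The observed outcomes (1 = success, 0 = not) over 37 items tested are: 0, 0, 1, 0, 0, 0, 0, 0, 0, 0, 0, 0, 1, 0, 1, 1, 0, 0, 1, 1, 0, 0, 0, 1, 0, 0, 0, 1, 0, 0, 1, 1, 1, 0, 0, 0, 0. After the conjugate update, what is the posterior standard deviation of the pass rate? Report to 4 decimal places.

The Beta prior is conjugate to a Binomial/Bernoulli likelihood; the update adds successes to α and failures to β.
Posterior: Beta(α+k, β+n−k) = Beta(1.19+11, 5.48+26) = Beta(12.19, 31.48).
Var = αβ/((α+β)²(α+β+1)) = 12.19·31.48/(43.67²·44.67) = 0.00450460; SD = √0.00450460 = 0.0671.

0.0671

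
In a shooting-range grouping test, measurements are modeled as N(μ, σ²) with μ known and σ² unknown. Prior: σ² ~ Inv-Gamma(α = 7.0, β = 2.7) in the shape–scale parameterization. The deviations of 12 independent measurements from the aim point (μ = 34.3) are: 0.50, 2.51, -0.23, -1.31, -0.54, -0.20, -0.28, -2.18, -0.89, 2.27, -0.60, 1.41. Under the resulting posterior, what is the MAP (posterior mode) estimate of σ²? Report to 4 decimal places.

0.9705

With known mean μ and an Inverse-Gamma(α, β) prior on σ², the Normal likelihood is conjugate: posterior is Inv-Gamma(α + n/2, β + Σ(xᵢ−μ)²/2).
Σ(xᵢ−μ)² = (0.50)² + (2.51)² + (-0.23)² + (-1.31)² + (-0.54)² + (-0.20)² + (-0.28)² + (-2.18)² + (-0.89)² + (2.27)² + (-0.60)² + (1.41)² = 21.7746.
Posterior: Inv-Gamma(7.0 + 12/2, 2.7 + 21.7746/2) = Inv-Gamma(13.00, 13.58730).
Mode = β/(α+1) = 13.58730/14.00 = 0.9705.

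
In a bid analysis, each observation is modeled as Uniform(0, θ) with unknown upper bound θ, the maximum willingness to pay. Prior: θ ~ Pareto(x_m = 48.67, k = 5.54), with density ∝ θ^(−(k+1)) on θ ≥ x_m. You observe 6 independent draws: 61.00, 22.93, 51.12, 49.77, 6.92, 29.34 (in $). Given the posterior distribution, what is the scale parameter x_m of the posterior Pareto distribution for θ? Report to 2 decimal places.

61.00

A Pareto(scale x_m, shape k) prior on the upper bound θ of Uniform(0, θ) is conjugate: posterior is Pareto(max(x_m, max xᵢ), k + n).
Sample maximum = 61.00; prior scale x_m = 48.67 → posterior scale = max = 61.00.
Posterior shape = 5.54 + 6 = 11.54.
Posterior scale x_m = 61.00.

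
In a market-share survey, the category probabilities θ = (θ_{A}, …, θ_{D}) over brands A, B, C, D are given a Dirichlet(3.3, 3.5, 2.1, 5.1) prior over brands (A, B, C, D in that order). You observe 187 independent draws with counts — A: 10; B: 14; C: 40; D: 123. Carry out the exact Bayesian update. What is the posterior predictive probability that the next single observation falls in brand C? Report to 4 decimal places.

0.2095

The Dirichlet prior is conjugate to the Multinomial likelihood: each posterior αⱼ = prior αⱼ + observed count nⱼ.
Posterior concentration: (13.3, 17.5, 42.1, 128.1), total = 201.0.
P(next = C | data) = α_{C}/Σα = 0.2095.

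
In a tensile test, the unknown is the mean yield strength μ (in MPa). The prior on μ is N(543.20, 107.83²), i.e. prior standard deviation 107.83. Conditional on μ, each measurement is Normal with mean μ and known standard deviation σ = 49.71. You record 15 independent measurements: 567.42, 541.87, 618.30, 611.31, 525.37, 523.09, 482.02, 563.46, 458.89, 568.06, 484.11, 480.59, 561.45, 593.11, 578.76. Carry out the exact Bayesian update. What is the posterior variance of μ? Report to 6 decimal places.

For Normal data with known variance σ², a Normal(μ₀, σ₀²) prior on μ is conjugate. Posterior precision = 1/σ₀² + n/σ²; posterior mean is the precision-weighted average of μ₀ and x̄.
σ₀² = 107.83² = 11627.3089, σ² = 49.71² = 2471.0841; σ² + n·σ₀² = 2471.0841 + 15·11627.3089 = 176880.7176.
Posterior precision = 1/σ₀² + n/σ² = 1/11627.3089 + 15/2471.0841 = (σ² + n·σ₀²)/(σ₀²σ²) = 176880.7176/(11627.3089·2471.0841); posterior variance σₙ² = σ₀²σ²/(σ² + n·σ₀²) = 11627.3089·2471.0841/176880.7176 = 162.437481.

162.437481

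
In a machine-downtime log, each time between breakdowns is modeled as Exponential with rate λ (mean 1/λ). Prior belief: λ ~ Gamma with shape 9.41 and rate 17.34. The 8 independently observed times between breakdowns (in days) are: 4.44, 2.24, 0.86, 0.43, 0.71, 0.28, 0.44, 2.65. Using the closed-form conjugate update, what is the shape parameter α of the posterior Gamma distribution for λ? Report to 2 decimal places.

17.41

With a Gamma(shape α, rate β) prior on the exponential rate λ, the posterior after n observations with total T = Σxᵢ is Gamma(α+n, β+T).
Sum of observations T = 12.05 days; n = 8.
Posterior: Gamma(9.41+8, 17.34+12.05) = Gamma(17.41, 29.39).
Posterior α = 17.41.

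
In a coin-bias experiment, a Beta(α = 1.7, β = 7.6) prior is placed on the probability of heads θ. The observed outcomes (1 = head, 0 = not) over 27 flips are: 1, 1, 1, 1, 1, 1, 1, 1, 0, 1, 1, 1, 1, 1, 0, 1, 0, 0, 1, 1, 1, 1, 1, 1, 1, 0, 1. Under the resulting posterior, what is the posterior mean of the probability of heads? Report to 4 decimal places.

0.6529

The Beta prior is conjugate to a Binomial/Bernoulli likelihood; the update adds successes to α and failures to β.
Posterior: Beta(α+k, β+n−k) = Beta(1.7+22, 7.6+5) = Beta(23.7, 12.6).
Posterior mean = α/(α+β) = 23.7/36.3 = 0.6529.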